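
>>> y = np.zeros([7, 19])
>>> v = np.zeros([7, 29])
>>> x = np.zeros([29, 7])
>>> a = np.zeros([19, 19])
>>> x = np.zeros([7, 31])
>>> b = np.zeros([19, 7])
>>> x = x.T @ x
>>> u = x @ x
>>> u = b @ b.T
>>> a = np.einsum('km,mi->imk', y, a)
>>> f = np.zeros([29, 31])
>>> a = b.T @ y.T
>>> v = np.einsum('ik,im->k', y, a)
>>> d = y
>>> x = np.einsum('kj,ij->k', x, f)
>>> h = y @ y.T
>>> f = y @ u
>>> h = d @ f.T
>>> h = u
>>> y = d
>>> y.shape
(7, 19)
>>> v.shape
(19,)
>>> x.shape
(31,)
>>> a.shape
(7, 7)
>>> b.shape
(19, 7)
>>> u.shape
(19, 19)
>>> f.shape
(7, 19)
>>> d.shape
(7, 19)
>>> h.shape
(19, 19)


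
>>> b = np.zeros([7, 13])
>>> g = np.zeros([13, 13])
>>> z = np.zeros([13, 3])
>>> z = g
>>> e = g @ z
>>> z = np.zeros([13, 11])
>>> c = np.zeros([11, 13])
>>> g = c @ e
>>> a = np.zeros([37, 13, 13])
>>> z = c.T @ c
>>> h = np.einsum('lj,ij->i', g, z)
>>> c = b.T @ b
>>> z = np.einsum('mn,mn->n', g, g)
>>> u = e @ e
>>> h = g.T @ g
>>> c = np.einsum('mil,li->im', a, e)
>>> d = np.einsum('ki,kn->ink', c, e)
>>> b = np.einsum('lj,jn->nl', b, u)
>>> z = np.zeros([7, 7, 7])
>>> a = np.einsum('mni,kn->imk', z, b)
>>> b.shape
(13, 7)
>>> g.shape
(11, 13)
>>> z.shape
(7, 7, 7)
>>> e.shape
(13, 13)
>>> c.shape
(13, 37)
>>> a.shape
(7, 7, 13)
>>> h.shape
(13, 13)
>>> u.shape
(13, 13)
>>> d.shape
(37, 13, 13)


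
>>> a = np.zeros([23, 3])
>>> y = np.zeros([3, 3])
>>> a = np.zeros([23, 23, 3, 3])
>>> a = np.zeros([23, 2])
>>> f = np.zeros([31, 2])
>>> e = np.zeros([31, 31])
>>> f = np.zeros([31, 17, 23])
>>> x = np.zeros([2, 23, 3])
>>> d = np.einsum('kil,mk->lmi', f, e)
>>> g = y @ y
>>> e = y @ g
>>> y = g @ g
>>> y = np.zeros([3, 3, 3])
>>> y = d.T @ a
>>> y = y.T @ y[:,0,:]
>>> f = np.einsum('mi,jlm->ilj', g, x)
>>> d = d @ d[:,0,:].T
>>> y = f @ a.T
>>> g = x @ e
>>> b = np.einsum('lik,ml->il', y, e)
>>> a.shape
(23, 2)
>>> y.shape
(3, 23, 23)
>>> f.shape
(3, 23, 2)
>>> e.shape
(3, 3)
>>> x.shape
(2, 23, 3)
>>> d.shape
(23, 31, 23)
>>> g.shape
(2, 23, 3)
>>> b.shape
(23, 3)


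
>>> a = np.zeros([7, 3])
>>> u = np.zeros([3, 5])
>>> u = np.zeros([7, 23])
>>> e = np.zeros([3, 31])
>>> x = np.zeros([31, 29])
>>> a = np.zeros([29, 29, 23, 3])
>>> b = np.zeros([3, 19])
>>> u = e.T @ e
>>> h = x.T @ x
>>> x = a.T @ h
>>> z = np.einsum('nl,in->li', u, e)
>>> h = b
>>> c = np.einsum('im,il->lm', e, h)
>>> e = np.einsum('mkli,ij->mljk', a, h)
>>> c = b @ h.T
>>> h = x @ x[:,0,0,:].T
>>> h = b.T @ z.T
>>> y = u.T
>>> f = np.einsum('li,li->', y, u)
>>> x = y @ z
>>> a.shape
(29, 29, 23, 3)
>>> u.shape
(31, 31)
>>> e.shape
(29, 23, 19, 29)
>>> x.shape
(31, 3)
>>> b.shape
(3, 19)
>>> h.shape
(19, 31)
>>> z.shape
(31, 3)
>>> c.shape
(3, 3)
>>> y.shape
(31, 31)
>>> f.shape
()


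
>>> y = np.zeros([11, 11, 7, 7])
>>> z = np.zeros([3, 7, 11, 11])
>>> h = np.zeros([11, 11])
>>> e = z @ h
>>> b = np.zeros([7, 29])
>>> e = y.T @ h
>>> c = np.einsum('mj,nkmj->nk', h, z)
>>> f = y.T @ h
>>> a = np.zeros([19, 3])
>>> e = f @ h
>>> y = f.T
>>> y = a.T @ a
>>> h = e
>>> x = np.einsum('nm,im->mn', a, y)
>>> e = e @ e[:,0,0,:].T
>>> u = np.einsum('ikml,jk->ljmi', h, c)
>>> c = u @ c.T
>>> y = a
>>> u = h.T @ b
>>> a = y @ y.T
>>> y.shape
(19, 3)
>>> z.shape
(3, 7, 11, 11)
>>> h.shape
(7, 7, 11, 11)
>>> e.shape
(7, 7, 11, 7)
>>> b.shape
(7, 29)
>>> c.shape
(11, 3, 11, 3)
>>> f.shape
(7, 7, 11, 11)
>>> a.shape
(19, 19)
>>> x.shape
(3, 19)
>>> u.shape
(11, 11, 7, 29)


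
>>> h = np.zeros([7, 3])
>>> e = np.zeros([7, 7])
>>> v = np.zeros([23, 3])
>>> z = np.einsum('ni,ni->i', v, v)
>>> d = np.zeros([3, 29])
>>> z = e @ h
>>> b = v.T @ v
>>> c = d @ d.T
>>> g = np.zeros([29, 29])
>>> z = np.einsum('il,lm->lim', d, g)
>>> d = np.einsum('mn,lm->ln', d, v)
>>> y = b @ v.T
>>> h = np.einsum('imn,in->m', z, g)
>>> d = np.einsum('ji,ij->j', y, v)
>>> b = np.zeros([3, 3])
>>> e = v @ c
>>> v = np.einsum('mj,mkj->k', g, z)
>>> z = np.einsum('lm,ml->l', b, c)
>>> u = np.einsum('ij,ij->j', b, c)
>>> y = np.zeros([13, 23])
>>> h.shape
(3,)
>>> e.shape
(23, 3)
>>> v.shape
(3,)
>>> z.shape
(3,)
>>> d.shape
(3,)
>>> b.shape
(3, 3)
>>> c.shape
(3, 3)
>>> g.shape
(29, 29)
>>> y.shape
(13, 23)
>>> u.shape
(3,)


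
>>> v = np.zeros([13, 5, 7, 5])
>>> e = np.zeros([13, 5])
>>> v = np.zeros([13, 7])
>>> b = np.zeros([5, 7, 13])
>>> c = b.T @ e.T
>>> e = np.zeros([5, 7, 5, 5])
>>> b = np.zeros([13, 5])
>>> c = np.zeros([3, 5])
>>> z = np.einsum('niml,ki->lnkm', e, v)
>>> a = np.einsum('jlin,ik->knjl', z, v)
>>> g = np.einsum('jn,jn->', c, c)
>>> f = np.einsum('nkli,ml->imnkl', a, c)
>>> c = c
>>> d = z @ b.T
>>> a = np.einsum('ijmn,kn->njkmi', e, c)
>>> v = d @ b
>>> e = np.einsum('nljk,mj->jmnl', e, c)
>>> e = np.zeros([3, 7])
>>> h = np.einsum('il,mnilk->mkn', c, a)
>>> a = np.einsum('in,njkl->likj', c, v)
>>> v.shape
(5, 5, 13, 5)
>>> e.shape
(3, 7)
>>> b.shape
(13, 5)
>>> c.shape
(3, 5)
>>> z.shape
(5, 5, 13, 5)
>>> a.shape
(5, 3, 13, 5)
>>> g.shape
()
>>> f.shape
(5, 3, 7, 5, 5)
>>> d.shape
(5, 5, 13, 13)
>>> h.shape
(5, 5, 7)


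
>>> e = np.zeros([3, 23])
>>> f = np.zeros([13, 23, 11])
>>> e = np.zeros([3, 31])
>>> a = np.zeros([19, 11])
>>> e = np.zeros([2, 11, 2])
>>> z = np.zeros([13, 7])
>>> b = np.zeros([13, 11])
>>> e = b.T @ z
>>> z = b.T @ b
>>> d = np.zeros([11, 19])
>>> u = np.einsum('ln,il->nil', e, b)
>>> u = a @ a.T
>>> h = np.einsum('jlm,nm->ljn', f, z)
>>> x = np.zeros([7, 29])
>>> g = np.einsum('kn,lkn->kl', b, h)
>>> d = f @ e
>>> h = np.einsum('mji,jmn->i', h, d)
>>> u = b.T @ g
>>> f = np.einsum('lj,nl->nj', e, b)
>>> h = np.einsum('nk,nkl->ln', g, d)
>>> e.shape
(11, 7)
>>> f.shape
(13, 7)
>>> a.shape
(19, 11)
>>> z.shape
(11, 11)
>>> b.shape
(13, 11)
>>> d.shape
(13, 23, 7)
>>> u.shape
(11, 23)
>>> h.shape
(7, 13)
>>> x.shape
(7, 29)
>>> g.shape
(13, 23)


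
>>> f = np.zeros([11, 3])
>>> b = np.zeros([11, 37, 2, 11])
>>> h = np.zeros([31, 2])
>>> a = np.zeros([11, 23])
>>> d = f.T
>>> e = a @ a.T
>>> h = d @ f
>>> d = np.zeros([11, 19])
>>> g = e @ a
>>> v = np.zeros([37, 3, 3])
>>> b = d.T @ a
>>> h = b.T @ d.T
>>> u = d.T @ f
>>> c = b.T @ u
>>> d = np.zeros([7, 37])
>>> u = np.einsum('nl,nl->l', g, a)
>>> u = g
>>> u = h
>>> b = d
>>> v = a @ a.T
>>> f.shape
(11, 3)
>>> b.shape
(7, 37)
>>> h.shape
(23, 11)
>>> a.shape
(11, 23)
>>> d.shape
(7, 37)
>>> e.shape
(11, 11)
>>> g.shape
(11, 23)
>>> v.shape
(11, 11)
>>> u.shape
(23, 11)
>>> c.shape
(23, 3)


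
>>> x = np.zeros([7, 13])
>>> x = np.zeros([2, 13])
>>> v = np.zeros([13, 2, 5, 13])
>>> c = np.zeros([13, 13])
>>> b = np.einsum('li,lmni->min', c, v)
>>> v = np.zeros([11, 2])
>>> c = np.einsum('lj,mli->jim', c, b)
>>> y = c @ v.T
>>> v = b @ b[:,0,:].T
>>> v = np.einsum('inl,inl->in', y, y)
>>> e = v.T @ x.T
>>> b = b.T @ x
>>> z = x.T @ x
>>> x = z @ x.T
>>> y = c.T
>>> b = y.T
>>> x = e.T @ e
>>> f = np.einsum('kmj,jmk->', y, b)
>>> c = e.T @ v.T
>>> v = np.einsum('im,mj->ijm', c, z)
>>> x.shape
(2, 2)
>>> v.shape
(2, 13, 13)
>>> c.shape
(2, 13)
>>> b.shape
(13, 5, 2)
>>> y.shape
(2, 5, 13)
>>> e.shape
(5, 2)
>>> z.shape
(13, 13)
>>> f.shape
()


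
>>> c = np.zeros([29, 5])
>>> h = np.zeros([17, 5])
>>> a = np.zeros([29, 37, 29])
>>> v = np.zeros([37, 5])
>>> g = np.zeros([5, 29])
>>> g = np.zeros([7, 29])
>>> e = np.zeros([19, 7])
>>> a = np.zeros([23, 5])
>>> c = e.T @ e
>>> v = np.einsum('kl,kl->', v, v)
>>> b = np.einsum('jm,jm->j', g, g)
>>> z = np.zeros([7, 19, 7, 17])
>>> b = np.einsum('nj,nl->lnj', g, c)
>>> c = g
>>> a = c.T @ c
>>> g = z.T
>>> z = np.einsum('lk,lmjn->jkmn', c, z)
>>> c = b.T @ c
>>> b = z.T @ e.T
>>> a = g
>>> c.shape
(29, 7, 29)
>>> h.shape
(17, 5)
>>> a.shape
(17, 7, 19, 7)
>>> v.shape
()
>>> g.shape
(17, 7, 19, 7)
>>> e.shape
(19, 7)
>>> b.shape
(17, 19, 29, 19)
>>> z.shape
(7, 29, 19, 17)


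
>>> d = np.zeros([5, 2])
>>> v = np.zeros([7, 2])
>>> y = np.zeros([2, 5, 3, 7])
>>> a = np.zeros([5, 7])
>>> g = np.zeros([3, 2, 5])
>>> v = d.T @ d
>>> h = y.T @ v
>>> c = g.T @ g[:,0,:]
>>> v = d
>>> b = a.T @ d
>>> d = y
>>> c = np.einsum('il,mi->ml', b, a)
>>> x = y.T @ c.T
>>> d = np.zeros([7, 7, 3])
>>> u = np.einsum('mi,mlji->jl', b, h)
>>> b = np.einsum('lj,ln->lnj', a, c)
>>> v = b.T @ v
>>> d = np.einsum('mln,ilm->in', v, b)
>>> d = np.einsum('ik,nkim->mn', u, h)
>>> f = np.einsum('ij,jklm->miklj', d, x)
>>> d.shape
(2, 7)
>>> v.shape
(7, 2, 2)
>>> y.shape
(2, 5, 3, 7)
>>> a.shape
(5, 7)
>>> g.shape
(3, 2, 5)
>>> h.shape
(7, 3, 5, 2)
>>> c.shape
(5, 2)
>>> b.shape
(5, 2, 7)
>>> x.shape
(7, 3, 5, 5)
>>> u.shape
(5, 3)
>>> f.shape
(5, 2, 3, 5, 7)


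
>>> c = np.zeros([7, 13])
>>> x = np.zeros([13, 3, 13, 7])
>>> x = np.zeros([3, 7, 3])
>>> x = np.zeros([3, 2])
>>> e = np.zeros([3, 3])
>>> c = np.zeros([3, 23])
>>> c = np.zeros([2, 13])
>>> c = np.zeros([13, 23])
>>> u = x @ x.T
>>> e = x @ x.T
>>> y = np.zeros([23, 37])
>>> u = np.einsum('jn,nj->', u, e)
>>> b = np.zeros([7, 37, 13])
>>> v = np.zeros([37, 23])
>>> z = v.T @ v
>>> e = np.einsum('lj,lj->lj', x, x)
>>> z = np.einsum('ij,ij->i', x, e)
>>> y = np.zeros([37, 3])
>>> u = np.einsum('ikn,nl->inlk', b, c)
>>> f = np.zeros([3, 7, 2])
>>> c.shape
(13, 23)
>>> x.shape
(3, 2)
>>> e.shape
(3, 2)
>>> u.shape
(7, 13, 23, 37)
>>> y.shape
(37, 3)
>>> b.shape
(7, 37, 13)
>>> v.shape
(37, 23)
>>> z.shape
(3,)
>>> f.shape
(3, 7, 2)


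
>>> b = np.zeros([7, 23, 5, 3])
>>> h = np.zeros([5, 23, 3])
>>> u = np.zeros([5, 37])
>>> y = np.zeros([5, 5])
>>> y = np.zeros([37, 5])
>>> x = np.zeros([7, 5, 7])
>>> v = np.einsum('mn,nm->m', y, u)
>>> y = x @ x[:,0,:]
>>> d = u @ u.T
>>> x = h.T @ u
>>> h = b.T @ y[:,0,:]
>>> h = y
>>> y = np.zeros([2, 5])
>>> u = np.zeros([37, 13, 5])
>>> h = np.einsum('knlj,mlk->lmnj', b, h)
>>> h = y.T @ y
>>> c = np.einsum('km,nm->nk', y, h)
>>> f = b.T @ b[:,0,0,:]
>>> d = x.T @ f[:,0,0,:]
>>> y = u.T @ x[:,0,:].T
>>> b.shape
(7, 23, 5, 3)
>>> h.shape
(5, 5)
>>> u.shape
(37, 13, 5)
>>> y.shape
(5, 13, 3)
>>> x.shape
(3, 23, 37)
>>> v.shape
(37,)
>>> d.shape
(37, 23, 3)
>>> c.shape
(5, 2)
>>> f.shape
(3, 5, 23, 3)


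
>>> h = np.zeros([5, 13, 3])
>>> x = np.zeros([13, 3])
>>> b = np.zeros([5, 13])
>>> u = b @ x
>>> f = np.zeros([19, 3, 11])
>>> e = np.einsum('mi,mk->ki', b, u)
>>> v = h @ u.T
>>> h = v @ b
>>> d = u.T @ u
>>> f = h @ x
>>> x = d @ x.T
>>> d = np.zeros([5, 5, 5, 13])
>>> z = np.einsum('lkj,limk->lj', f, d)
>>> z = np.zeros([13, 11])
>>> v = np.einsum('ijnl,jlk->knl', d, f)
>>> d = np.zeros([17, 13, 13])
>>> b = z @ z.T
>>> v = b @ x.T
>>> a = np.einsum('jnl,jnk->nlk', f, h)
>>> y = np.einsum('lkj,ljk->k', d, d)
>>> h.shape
(5, 13, 13)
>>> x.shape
(3, 13)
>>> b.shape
(13, 13)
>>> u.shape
(5, 3)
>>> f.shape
(5, 13, 3)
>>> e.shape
(3, 13)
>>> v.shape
(13, 3)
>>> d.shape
(17, 13, 13)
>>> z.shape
(13, 11)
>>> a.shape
(13, 3, 13)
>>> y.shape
(13,)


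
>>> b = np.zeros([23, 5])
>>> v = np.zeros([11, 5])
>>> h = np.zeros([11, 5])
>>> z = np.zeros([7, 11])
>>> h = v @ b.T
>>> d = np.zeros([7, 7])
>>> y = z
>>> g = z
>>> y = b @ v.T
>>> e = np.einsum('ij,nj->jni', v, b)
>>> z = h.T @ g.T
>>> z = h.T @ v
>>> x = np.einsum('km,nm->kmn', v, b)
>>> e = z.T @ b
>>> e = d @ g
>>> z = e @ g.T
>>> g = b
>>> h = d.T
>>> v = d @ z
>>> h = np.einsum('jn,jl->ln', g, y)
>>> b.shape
(23, 5)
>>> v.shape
(7, 7)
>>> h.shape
(11, 5)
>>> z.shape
(7, 7)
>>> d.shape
(7, 7)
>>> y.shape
(23, 11)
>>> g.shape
(23, 5)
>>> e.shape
(7, 11)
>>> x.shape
(11, 5, 23)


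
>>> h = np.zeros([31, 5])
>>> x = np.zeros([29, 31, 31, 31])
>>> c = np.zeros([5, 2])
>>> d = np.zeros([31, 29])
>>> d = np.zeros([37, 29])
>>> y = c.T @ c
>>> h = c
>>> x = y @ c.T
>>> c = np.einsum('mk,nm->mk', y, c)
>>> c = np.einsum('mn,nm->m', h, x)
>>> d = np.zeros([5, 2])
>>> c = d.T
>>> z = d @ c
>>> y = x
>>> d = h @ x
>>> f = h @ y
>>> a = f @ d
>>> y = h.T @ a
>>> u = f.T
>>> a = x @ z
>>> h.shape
(5, 2)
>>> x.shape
(2, 5)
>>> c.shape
(2, 5)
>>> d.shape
(5, 5)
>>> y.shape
(2, 5)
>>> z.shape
(5, 5)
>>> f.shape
(5, 5)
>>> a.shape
(2, 5)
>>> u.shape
(5, 5)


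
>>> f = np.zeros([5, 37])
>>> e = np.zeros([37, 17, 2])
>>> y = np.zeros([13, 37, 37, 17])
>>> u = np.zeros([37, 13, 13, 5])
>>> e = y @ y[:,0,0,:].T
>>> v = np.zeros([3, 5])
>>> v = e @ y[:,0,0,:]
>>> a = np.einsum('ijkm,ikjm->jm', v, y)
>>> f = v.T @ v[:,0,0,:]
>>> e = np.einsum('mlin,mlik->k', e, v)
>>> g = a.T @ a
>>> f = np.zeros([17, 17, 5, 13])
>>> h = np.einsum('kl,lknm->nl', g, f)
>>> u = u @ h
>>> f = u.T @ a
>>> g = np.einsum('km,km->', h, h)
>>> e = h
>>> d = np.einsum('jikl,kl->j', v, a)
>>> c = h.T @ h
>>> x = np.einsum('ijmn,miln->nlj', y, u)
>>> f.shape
(17, 13, 13, 17)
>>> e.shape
(5, 17)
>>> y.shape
(13, 37, 37, 17)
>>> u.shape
(37, 13, 13, 17)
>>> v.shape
(13, 37, 37, 17)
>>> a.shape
(37, 17)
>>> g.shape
()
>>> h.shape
(5, 17)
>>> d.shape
(13,)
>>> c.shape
(17, 17)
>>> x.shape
(17, 13, 37)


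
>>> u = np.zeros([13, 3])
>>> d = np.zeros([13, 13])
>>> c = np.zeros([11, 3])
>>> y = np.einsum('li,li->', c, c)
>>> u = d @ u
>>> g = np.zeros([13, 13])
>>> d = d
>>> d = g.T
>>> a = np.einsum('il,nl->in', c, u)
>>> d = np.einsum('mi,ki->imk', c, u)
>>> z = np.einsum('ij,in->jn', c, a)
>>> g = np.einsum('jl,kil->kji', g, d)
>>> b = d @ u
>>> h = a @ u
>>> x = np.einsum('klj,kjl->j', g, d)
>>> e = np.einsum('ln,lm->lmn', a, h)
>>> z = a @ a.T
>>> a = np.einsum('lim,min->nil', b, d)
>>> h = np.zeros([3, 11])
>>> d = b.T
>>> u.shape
(13, 3)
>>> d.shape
(3, 11, 3)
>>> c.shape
(11, 3)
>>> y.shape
()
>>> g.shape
(3, 13, 11)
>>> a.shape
(13, 11, 3)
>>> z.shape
(11, 11)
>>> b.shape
(3, 11, 3)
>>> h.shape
(3, 11)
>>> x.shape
(11,)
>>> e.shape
(11, 3, 13)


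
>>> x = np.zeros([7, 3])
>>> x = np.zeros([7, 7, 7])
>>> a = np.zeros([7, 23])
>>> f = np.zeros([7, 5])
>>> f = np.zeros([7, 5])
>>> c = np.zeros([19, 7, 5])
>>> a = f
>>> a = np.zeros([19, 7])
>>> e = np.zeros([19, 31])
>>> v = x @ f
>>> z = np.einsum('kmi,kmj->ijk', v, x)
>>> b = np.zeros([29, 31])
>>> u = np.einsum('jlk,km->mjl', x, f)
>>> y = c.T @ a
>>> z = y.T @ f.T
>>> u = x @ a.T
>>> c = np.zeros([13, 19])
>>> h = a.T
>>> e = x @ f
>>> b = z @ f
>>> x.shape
(7, 7, 7)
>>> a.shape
(19, 7)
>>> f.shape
(7, 5)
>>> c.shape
(13, 19)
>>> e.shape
(7, 7, 5)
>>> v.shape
(7, 7, 5)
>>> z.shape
(7, 7, 7)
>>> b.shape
(7, 7, 5)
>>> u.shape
(7, 7, 19)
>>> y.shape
(5, 7, 7)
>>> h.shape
(7, 19)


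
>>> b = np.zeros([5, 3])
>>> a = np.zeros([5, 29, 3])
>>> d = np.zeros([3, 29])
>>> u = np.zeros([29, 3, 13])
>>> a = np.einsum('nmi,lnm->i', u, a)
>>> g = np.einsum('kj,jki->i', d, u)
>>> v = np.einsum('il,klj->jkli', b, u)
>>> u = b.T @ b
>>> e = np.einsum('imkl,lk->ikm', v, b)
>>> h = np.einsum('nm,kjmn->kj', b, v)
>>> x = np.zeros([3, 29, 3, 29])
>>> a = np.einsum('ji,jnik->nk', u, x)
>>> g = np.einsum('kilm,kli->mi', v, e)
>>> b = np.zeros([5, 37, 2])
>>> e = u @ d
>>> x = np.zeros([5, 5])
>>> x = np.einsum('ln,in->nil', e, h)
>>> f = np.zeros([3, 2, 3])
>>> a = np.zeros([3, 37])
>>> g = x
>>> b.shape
(5, 37, 2)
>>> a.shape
(3, 37)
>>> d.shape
(3, 29)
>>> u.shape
(3, 3)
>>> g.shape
(29, 13, 3)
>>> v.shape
(13, 29, 3, 5)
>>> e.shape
(3, 29)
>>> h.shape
(13, 29)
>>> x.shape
(29, 13, 3)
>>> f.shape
(3, 2, 3)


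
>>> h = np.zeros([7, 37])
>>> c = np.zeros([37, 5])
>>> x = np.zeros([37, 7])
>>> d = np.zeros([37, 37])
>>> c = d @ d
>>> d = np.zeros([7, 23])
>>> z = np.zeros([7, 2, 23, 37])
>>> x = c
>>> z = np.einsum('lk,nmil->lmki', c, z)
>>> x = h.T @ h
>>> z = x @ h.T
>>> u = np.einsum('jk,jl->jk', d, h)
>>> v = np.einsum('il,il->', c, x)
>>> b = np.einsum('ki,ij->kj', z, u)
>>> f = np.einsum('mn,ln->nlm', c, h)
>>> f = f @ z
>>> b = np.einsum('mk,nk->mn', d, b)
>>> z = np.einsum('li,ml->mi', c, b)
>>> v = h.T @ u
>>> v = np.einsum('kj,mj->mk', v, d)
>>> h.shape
(7, 37)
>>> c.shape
(37, 37)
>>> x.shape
(37, 37)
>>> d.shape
(7, 23)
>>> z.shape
(7, 37)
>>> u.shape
(7, 23)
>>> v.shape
(7, 37)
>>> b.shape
(7, 37)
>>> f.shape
(37, 7, 7)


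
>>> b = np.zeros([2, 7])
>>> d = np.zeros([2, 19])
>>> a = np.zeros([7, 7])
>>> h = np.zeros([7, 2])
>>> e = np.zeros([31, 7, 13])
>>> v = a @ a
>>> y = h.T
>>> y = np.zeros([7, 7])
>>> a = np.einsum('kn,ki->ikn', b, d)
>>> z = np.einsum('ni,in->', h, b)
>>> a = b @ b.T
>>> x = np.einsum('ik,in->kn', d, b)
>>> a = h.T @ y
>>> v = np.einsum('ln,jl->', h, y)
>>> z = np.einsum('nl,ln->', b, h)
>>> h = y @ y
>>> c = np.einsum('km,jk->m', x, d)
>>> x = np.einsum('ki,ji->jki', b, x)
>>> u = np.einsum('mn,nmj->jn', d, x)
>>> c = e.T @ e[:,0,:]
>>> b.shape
(2, 7)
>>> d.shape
(2, 19)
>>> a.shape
(2, 7)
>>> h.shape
(7, 7)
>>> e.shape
(31, 7, 13)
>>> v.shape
()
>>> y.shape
(7, 7)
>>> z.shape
()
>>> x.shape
(19, 2, 7)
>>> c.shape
(13, 7, 13)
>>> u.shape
(7, 19)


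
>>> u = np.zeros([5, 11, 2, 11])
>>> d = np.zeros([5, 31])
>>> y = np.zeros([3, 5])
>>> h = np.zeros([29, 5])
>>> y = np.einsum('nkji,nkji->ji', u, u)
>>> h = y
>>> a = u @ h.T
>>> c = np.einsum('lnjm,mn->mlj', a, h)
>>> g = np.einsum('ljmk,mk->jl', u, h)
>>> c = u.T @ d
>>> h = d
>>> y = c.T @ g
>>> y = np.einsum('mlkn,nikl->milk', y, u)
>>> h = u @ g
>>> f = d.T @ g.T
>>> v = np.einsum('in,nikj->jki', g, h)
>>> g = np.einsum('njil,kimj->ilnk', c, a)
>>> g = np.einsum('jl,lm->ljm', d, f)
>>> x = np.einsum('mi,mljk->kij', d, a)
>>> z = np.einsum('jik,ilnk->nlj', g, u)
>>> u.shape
(5, 11, 2, 11)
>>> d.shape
(5, 31)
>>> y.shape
(31, 11, 11, 2)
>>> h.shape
(5, 11, 2, 5)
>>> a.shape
(5, 11, 2, 2)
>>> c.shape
(11, 2, 11, 31)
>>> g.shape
(31, 5, 11)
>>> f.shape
(31, 11)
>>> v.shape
(5, 2, 11)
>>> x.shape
(2, 31, 2)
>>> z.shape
(2, 11, 31)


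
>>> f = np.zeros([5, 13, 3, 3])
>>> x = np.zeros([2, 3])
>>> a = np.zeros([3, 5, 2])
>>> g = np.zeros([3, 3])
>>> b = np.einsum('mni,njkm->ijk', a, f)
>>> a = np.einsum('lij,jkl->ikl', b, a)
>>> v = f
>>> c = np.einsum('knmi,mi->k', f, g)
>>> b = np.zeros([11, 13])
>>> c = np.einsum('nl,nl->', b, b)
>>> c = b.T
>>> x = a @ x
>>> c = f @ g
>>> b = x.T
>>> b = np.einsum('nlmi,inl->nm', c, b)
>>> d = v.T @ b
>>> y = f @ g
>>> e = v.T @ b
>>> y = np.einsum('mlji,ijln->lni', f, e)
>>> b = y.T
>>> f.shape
(5, 13, 3, 3)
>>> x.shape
(13, 5, 3)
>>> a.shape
(13, 5, 2)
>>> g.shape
(3, 3)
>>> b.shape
(3, 3, 13)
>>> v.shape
(5, 13, 3, 3)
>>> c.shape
(5, 13, 3, 3)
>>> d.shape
(3, 3, 13, 3)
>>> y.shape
(13, 3, 3)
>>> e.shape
(3, 3, 13, 3)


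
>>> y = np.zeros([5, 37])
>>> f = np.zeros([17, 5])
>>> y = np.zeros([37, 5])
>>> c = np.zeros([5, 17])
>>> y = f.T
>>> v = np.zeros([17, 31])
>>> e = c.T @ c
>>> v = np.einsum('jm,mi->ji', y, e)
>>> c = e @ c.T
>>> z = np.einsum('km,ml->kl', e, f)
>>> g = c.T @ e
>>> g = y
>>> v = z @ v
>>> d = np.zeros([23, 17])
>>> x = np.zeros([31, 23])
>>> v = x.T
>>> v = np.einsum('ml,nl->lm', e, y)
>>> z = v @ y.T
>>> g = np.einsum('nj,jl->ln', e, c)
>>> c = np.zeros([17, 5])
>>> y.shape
(5, 17)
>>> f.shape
(17, 5)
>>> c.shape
(17, 5)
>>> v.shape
(17, 17)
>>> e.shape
(17, 17)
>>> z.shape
(17, 5)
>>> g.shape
(5, 17)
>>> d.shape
(23, 17)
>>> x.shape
(31, 23)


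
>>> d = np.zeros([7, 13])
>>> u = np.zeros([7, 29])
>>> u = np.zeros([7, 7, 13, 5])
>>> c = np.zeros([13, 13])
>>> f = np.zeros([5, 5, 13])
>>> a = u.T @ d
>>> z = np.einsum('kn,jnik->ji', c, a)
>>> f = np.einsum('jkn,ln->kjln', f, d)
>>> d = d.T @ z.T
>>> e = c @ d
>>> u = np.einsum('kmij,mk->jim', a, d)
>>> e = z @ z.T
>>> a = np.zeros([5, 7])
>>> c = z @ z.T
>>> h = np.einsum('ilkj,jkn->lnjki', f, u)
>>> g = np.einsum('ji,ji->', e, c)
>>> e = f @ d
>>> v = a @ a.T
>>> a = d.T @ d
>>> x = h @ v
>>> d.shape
(13, 5)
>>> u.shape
(13, 7, 13)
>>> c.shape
(5, 5)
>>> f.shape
(5, 5, 7, 13)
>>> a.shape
(5, 5)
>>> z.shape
(5, 7)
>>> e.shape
(5, 5, 7, 5)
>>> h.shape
(5, 13, 13, 7, 5)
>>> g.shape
()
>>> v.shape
(5, 5)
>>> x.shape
(5, 13, 13, 7, 5)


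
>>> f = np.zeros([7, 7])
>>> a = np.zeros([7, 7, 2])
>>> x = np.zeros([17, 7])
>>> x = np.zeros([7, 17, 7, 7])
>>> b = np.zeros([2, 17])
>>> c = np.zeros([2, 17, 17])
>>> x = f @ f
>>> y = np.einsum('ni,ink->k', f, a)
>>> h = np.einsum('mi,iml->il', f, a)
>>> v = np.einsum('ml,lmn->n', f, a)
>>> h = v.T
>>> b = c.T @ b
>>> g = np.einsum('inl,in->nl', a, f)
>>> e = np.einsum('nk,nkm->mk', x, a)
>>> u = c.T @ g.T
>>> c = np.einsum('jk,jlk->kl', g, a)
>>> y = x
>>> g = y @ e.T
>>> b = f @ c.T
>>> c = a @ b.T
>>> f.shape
(7, 7)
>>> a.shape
(7, 7, 2)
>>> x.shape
(7, 7)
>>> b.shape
(7, 2)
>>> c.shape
(7, 7, 7)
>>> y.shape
(7, 7)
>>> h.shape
(2,)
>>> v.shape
(2,)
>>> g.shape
(7, 2)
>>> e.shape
(2, 7)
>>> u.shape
(17, 17, 7)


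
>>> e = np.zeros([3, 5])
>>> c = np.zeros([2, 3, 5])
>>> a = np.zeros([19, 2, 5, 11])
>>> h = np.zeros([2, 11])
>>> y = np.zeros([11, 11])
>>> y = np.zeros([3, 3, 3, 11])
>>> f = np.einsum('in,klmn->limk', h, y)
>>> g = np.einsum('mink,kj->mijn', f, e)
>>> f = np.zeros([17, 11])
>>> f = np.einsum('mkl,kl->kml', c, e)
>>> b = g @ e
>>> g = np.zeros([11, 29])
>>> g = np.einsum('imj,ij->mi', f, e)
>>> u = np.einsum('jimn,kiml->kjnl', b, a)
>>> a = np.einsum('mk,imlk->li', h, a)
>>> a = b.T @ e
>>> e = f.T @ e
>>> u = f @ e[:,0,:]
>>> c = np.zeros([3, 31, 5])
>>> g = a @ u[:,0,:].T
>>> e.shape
(5, 2, 5)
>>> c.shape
(3, 31, 5)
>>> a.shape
(5, 5, 2, 5)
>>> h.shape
(2, 11)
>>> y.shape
(3, 3, 3, 11)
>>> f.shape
(3, 2, 5)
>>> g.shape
(5, 5, 2, 3)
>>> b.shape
(3, 2, 5, 5)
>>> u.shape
(3, 2, 5)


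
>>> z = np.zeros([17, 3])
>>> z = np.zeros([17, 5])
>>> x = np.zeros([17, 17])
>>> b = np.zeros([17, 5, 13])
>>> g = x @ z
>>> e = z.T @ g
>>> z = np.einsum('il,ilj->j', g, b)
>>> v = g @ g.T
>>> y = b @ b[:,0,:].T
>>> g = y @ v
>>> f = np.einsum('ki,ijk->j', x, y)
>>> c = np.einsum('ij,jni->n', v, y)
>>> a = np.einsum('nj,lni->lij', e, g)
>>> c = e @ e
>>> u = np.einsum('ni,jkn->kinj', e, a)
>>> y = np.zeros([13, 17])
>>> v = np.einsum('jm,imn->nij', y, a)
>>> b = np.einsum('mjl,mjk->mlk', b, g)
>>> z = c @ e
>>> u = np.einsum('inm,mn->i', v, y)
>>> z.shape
(5, 5)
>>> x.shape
(17, 17)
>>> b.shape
(17, 13, 17)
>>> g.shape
(17, 5, 17)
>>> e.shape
(5, 5)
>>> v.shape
(5, 17, 13)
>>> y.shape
(13, 17)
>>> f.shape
(5,)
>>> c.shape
(5, 5)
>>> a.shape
(17, 17, 5)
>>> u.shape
(5,)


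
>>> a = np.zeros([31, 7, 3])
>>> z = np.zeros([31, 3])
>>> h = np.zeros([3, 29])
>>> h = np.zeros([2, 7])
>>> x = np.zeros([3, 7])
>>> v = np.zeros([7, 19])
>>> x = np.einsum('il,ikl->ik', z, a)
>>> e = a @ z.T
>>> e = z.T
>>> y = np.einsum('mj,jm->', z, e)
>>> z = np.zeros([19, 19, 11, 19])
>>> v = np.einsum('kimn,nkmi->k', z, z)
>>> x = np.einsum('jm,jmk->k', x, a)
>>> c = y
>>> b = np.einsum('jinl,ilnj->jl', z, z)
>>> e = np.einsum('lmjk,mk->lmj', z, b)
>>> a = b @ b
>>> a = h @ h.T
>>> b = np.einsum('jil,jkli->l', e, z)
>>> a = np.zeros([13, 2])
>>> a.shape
(13, 2)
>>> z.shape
(19, 19, 11, 19)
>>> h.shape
(2, 7)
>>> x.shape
(3,)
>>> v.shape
(19,)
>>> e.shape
(19, 19, 11)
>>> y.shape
()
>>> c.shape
()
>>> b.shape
(11,)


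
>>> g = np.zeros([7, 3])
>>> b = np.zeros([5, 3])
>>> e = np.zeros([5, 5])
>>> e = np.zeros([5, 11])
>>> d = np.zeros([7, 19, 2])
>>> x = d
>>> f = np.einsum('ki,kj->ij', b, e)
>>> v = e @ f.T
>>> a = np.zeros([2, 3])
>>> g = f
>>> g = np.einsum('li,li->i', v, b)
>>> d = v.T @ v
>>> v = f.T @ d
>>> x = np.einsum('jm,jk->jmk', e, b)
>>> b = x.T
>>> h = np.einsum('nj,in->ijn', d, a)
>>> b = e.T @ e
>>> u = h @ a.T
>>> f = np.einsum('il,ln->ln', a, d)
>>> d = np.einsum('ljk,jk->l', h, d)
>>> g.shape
(3,)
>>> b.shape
(11, 11)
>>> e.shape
(5, 11)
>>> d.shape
(2,)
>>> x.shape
(5, 11, 3)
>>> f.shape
(3, 3)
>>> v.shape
(11, 3)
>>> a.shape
(2, 3)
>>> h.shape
(2, 3, 3)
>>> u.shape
(2, 3, 2)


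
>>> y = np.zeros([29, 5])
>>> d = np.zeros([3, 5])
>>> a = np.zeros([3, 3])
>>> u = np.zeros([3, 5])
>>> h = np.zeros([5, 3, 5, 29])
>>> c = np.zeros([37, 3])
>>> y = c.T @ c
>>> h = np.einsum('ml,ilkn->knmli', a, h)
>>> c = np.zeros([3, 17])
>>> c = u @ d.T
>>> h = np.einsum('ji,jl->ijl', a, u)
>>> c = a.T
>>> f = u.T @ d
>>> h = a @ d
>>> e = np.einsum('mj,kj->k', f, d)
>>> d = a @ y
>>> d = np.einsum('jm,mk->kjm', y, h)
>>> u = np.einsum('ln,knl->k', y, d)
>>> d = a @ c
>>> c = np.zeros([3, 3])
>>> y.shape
(3, 3)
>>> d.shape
(3, 3)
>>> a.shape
(3, 3)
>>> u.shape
(5,)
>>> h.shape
(3, 5)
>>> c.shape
(3, 3)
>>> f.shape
(5, 5)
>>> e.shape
(3,)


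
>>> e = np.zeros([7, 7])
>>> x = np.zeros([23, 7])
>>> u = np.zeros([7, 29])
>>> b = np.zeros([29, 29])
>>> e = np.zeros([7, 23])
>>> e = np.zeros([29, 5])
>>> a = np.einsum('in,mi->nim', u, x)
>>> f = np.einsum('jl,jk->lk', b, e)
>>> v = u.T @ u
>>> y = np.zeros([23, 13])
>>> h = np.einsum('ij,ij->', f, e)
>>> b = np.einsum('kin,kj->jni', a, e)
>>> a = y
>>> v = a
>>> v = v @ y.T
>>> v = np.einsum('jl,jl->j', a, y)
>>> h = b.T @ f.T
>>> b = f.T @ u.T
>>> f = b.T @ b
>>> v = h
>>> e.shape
(29, 5)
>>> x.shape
(23, 7)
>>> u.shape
(7, 29)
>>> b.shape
(5, 7)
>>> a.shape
(23, 13)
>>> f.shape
(7, 7)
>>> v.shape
(7, 23, 29)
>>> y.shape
(23, 13)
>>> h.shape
(7, 23, 29)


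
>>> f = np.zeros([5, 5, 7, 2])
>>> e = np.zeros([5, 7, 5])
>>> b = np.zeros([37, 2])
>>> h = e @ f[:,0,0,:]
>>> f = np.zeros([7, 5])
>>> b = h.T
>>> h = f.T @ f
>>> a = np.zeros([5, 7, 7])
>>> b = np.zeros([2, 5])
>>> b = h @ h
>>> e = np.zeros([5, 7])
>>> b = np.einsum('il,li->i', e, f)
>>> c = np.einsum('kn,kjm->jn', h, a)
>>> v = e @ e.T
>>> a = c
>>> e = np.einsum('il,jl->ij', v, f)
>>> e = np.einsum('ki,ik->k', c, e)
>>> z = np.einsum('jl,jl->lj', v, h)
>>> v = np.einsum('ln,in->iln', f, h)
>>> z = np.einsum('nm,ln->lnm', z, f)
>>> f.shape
(7, 5)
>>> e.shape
(7,)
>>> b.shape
(5,)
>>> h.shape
(5, 5)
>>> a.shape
(7, 5)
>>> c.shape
(7, 5)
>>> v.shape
(5, 7, 5)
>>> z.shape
(7, 5, 5)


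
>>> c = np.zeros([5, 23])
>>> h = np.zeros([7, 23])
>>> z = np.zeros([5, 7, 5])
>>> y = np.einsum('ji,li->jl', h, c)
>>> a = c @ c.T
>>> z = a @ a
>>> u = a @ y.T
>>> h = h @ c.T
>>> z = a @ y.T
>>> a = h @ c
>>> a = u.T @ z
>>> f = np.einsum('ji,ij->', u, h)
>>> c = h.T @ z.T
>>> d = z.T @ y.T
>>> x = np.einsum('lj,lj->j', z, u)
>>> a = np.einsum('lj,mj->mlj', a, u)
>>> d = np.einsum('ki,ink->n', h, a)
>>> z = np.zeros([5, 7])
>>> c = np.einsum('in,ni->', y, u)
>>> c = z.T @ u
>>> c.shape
(7, 7)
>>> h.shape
(7, 5)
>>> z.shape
(5, 7)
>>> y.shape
(7, 5)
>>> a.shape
(5, 7, 7)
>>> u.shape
(5, 7)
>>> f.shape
()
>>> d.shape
(7,)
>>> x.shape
(7,)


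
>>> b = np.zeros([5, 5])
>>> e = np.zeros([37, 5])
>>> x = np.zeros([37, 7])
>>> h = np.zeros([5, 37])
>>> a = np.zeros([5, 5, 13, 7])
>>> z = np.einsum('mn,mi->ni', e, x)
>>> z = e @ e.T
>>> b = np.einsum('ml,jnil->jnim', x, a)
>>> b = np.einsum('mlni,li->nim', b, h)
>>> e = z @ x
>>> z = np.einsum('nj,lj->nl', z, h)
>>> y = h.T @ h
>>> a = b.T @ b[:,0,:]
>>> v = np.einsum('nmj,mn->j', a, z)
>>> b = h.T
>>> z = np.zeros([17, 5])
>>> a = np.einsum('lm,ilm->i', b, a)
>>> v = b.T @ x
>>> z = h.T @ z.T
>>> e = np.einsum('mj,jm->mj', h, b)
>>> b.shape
(37, 5)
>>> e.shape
(5, 37)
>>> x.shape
(37, 7)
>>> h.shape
(5, 37)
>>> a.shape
(5,)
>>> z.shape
(37, 17)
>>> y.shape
(37, 37)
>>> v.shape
(5, 7)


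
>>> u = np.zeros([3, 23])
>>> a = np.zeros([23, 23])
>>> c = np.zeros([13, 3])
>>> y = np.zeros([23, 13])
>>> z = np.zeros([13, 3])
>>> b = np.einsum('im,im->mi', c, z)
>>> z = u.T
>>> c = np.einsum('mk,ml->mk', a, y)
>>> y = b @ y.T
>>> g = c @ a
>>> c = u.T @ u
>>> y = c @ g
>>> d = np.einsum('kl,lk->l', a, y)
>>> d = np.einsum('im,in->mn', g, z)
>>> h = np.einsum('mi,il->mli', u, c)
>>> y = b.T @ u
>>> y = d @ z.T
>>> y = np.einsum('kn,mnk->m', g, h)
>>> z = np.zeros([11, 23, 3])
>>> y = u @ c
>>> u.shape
(3, 23)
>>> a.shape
(23, 23)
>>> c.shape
(23, 23)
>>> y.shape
(3, 23)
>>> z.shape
(11, 23, 3)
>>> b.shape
(3, 13)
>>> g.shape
(23, 23)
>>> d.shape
(23, 3)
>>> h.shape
(3, 23, 23)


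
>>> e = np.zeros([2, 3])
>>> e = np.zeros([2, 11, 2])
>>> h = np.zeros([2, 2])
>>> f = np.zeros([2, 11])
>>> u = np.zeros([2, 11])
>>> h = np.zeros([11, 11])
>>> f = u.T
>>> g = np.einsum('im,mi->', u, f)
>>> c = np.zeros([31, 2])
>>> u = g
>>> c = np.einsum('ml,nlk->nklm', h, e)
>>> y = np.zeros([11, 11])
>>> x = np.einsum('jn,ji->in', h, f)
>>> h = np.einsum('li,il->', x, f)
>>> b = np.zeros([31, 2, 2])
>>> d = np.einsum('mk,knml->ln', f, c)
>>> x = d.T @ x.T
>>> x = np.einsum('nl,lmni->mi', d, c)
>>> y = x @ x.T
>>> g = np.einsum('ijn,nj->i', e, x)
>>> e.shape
(2, 11, 2)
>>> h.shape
()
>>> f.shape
(11, 2)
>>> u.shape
()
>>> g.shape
(2,)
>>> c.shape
(2, 2, 11, 11)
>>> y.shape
(2, 2)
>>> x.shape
(2, 11)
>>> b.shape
(31, 2, 2)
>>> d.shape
(11, 2)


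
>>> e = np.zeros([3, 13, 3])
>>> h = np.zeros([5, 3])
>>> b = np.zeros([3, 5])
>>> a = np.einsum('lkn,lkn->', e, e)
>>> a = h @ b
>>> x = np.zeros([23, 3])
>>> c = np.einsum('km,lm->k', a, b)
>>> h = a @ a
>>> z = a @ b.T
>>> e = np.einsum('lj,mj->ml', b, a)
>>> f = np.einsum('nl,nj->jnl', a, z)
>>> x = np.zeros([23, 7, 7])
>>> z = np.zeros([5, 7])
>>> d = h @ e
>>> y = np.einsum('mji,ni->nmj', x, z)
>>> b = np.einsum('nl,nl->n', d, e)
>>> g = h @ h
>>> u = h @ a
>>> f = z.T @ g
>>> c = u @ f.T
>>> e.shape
(5, 3)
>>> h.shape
(5, 5)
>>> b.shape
(5,)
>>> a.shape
(5, 5)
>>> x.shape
(23, 7, 7)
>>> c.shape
(5, 7)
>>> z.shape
(5, 7)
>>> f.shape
(7, 5)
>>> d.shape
(5, 3)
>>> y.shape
(5, 23, 7)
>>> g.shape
(5, 5)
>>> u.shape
(5, 5)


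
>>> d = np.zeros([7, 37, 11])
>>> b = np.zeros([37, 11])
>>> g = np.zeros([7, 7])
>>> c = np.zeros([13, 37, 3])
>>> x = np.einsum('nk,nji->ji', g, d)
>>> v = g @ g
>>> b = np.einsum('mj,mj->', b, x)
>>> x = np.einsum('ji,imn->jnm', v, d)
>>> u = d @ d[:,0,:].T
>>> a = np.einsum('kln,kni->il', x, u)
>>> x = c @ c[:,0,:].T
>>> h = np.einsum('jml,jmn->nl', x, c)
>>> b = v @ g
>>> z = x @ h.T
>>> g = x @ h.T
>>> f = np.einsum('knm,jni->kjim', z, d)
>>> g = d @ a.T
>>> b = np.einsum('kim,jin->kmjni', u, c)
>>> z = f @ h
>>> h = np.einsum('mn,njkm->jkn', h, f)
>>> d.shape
(7, 37, 11)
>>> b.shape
(7, 7, 13, 3, 37)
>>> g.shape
(7, 37, 7)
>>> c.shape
(13, 37, 3)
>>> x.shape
(13, 37, 13)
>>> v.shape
(7, 7)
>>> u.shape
(7, 37, 7)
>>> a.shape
(7, 11)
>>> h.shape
(7, 11, 13)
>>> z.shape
(13, 7, 11, 13)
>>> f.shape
(13, 7, 11, 3)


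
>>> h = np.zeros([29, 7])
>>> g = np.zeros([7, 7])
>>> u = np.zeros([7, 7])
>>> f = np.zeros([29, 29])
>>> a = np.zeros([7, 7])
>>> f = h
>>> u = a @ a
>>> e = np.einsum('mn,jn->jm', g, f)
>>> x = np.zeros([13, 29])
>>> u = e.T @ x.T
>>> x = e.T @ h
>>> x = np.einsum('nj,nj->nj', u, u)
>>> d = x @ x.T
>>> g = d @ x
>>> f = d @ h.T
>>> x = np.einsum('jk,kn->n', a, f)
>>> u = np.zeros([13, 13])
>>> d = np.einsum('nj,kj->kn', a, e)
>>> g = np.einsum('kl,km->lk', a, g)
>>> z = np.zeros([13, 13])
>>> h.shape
(29, 7)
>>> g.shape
(7, 7)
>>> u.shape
(13, 13)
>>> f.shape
(7, 29)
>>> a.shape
(7, 7)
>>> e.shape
(29, 7)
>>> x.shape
(29,)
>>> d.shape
(29, 7)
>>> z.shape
(13, 13)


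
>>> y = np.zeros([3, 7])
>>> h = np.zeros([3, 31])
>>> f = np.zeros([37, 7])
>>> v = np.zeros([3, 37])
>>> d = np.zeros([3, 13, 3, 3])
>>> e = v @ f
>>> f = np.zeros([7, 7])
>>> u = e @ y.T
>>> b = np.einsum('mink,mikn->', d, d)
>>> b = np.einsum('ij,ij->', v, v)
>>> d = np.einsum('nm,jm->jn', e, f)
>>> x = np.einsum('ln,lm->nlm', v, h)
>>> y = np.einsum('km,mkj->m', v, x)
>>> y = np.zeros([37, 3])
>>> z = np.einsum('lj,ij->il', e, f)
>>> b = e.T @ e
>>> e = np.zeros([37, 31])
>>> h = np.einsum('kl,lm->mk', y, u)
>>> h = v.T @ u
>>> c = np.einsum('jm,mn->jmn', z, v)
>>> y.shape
(37, 3)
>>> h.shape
(37, 3)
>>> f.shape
(7, 7)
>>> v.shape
(3, 37)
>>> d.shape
(7, 3)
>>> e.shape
(37, 31)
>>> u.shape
(3, 3)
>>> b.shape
(7, 7)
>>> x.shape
(37, 3, 31)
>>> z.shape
(7, 3)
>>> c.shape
(7, 3, 37)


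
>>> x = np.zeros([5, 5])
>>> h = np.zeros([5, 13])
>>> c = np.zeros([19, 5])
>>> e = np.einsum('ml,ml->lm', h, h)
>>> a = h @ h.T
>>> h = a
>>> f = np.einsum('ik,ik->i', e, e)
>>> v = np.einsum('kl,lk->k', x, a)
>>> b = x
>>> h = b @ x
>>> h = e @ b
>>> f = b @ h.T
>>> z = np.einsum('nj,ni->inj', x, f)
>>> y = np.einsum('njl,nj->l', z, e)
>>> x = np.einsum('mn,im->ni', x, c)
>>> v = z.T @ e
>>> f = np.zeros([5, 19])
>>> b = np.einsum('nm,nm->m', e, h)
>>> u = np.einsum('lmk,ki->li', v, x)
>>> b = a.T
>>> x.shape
(5, 19)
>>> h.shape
(13, 5)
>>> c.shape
(19, 5)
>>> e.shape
(13, 5)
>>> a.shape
(5, 5)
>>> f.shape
(5, 19)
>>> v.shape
(5, 5, 5)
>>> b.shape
(5, 5)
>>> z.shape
(13, 5, 5)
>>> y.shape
(5,)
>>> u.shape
(5, 19)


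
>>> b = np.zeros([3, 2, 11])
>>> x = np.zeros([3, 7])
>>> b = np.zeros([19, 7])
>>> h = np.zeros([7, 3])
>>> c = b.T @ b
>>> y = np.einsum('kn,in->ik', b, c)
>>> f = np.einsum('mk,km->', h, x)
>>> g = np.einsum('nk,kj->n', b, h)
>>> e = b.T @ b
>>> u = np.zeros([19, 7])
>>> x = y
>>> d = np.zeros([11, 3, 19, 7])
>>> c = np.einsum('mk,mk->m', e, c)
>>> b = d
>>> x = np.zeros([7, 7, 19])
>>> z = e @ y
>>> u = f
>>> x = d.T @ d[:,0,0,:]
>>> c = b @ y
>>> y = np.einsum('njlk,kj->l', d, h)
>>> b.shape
(11, 3, 19, 7)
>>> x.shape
(7, 19, 3, 7)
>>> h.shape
(7, 3)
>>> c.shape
(11, 3, 19, 19)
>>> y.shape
(19,)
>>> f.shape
()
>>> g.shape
(19,)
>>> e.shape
(7, 7)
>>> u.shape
()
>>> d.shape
(11, 3, 19, 7)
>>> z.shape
(7, 19)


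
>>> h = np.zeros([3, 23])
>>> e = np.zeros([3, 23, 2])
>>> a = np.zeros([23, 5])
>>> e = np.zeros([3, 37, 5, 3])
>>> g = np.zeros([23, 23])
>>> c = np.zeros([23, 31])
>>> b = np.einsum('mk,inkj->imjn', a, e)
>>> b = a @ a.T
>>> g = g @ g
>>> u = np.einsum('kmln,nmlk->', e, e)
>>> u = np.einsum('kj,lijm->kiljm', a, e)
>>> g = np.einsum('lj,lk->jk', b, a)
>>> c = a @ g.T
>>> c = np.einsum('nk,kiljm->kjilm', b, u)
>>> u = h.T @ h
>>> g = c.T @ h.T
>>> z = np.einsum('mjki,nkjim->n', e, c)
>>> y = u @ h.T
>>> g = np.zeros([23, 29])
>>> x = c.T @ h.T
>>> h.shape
(3, 23)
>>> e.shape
(3, 37, 5, 3)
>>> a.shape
(23, 5)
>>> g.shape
(23, 29)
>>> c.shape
(23, 5, 37, 3, 3)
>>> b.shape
(23, 23)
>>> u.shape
(23, 23)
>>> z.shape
(23,)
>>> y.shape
(23, 3)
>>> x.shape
(3, 3, 37, 5, 3)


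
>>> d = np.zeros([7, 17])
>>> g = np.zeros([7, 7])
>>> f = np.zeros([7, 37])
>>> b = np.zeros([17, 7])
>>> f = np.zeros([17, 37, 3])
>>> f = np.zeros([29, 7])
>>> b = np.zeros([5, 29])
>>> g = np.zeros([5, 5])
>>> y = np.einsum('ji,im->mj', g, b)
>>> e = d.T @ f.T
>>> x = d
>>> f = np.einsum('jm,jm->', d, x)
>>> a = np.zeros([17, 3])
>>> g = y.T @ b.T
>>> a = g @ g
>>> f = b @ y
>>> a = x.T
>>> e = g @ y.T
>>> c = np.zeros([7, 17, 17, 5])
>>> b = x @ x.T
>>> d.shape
(7, 17)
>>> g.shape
(5, 5)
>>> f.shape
(5, 5)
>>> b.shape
(7, 7)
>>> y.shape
(29, 5)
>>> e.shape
(5, 29)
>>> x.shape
(7, 17)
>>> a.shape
(17, 7)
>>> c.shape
(7, 17, 17, 5)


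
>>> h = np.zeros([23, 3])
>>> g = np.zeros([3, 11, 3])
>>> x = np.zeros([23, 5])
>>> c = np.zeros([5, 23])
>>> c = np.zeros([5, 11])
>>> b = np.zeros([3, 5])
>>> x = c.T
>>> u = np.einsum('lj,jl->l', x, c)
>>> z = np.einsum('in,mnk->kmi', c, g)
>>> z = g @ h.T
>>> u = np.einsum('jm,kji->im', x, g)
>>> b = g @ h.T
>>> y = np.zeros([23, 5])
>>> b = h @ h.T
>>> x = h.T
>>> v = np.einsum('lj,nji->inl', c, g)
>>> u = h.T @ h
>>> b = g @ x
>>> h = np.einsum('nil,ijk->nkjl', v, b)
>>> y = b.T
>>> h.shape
(3, 23, 11, 5)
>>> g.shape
(3, 11, 3)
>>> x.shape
(3, 23)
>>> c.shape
(5, 11)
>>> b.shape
(3, 11, 23)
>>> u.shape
(3, 3)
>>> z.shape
(3, 11, 23)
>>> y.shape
(23, 11, 3)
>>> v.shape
(3, 3, 5)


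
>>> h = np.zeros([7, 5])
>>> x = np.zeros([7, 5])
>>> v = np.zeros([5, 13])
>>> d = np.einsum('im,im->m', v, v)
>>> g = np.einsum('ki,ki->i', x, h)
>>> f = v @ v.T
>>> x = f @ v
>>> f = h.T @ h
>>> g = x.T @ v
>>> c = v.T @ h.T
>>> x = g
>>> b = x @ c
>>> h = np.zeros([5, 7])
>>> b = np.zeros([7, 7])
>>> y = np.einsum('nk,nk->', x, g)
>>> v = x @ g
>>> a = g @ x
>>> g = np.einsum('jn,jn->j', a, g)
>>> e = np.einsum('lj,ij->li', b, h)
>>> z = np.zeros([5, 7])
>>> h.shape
(5, 7)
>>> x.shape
(13, 13)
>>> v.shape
(13, 13)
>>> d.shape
(13,)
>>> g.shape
(13,)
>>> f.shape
(5, 5)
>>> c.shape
(13, 7)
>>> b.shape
(7, 7)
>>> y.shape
()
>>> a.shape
(13, 13)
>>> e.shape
(7, 5)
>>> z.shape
(5, 7)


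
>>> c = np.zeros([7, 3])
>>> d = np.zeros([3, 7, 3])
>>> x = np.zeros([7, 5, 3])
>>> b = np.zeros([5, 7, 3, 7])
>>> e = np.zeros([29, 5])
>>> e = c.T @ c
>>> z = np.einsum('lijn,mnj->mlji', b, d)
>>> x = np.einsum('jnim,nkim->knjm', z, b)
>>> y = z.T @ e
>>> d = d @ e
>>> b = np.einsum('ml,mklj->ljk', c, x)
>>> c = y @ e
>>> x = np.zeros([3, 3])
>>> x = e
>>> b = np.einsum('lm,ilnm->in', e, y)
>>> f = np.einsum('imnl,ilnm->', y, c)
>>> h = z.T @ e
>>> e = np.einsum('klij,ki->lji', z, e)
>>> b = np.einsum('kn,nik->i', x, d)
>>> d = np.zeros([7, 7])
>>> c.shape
(7, 3, 5, 3)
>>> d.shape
(7, 7)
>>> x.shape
(3, 3)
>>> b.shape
(7,)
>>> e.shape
(5, 7, 3)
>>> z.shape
(3, 5, 3, 7)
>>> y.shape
(7, 3, 5, 3)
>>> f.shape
()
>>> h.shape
(7, 3, 5, 3)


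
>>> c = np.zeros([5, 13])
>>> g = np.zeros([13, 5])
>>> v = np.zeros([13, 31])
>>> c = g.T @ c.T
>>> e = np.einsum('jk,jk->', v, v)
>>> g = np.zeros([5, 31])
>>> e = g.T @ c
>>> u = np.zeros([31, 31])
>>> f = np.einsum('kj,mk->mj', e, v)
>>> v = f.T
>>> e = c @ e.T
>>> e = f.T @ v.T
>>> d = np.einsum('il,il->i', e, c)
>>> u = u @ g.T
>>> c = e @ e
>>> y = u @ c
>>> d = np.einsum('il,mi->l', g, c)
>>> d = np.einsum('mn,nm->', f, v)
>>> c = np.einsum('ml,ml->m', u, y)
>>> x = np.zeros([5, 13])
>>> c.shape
(31,)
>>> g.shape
(5, 31)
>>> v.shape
(5, 13)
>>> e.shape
(5, 5)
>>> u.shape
(31, 5)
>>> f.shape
(13, 5)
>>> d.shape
()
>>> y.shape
(31, 5)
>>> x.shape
(5, 13)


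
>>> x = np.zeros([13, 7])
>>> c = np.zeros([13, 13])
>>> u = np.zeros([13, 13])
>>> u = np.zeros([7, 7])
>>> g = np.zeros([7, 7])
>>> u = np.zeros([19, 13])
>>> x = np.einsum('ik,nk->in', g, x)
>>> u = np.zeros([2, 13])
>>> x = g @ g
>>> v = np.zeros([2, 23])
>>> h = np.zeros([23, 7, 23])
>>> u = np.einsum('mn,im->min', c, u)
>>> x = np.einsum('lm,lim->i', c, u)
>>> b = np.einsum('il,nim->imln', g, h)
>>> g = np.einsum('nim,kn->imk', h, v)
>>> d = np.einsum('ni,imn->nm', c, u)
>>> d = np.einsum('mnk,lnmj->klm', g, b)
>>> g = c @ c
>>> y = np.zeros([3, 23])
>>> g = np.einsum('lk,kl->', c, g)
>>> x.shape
(2,)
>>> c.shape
(13, 13)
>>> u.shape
(13, 2, 13)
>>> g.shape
()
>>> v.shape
(2, 23)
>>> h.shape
(23, 7, 23)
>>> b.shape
(7, 23, 7, 23)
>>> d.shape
(2, 7, 7)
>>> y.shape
(3, 23)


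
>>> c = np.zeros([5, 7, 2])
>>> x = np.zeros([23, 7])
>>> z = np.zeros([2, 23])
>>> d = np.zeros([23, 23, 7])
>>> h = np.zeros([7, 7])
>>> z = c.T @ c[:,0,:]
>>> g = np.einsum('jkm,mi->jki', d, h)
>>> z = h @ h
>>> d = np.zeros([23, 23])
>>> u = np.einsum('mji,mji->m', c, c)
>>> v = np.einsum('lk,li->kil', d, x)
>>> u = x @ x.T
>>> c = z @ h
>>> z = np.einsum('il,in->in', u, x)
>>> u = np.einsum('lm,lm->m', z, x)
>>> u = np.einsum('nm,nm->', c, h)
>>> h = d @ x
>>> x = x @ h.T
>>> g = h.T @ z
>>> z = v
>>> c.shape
(7, 7)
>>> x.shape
(23, 23)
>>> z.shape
(23, 7, 23)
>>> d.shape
(23, 23)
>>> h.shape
(23, 7)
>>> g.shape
(7, 7)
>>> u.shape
()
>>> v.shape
(23, 7, 23)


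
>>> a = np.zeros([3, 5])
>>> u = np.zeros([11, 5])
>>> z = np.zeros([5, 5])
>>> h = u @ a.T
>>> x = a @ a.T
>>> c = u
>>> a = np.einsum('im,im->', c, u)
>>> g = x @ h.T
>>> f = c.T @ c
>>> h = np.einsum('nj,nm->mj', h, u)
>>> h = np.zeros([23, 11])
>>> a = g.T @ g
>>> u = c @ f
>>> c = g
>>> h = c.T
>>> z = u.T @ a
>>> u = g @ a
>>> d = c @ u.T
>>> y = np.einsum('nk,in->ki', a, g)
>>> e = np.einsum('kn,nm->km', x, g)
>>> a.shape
(11, 11)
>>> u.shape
(3, 11)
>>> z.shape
(5, 11)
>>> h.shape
(11, 3)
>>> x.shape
(3, 3)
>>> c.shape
(3, 11)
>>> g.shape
(3, 11)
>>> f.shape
(5, 5)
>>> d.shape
(3, 3)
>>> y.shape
(11, 3)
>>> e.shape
(3, 11)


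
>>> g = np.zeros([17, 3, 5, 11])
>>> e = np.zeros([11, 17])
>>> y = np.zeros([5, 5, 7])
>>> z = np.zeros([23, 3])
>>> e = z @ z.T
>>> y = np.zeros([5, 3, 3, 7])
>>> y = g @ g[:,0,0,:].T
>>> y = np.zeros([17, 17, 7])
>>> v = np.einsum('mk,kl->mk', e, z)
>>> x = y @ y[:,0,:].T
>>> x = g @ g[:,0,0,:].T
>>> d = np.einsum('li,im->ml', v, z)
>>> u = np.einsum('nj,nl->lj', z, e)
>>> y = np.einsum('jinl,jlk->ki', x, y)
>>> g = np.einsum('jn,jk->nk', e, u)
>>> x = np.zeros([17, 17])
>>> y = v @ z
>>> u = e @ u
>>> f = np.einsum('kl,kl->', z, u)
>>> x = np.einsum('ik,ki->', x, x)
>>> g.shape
(23, 3)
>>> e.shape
(23, 23)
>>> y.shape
(23, 3)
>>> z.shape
(23, 3)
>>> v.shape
(23, 23)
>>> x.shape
()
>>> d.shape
(3, 23)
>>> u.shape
(23, 3)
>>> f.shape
()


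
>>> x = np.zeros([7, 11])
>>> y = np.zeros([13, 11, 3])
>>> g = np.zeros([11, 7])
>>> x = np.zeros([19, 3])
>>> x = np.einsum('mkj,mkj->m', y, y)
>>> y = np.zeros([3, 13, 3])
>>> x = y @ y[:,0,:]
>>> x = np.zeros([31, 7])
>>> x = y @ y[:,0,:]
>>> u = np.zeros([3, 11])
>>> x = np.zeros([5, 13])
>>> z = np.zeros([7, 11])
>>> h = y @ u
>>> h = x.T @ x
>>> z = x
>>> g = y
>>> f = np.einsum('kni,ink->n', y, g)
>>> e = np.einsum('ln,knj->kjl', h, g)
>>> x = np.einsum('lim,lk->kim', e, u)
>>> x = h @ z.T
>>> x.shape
(13, 5)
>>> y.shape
(3, 13, 3)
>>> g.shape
(3, 13, 3)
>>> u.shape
(3, 11)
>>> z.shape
(5, 13)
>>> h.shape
(13, 13)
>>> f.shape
(13,)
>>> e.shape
(3, 3, 13)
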